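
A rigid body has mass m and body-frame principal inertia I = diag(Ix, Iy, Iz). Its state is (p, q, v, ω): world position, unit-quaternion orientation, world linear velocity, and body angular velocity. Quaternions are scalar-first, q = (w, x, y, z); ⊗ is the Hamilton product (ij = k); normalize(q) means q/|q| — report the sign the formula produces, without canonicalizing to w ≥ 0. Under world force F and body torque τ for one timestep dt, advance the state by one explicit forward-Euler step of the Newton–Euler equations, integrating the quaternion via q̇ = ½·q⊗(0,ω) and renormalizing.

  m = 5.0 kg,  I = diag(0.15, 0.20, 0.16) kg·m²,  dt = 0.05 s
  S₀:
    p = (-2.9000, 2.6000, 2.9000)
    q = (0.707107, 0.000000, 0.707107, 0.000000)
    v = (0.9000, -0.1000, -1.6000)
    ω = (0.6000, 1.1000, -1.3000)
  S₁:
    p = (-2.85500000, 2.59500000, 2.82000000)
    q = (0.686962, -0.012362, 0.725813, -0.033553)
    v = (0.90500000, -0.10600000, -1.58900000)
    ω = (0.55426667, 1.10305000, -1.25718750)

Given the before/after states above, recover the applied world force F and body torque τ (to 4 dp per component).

Δω = ω₁−ω₀ = (-0.04573333, 0.00305000, 0.04281250)
ω₀×(Iω₀) = (0.0572, 0.0078, 0.0330)
I·α + gyro = (-0.0800, 0.0200, 0.1700)
velocity change Δv = (0.00500000, -0.00600000, 0.01100000)
m·(v₁−v₀)/dt = (0.5000, -0.6000, 1.1000)

F = (0.5000, -0.6000, 1.1000)
τ = (-0.0800, 0.0200, 0.1700)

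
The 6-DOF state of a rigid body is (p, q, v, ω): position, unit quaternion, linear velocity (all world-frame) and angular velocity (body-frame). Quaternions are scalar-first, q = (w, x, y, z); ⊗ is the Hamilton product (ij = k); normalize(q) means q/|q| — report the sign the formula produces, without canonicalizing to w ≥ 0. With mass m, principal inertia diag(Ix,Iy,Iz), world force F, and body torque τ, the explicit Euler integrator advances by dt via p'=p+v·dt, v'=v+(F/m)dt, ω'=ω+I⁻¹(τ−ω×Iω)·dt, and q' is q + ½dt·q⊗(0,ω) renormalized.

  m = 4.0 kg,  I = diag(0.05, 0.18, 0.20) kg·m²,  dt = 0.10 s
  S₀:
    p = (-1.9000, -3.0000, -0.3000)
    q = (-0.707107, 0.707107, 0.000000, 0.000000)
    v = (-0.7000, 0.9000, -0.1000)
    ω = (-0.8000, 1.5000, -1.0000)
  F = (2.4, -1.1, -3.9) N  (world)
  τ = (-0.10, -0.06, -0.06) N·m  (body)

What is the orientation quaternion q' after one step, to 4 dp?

q' = (-0.6755, 0.7318, -0.0176, 0.0880)

q⊗(0,ω) = (0.5656856, 0.5656856, -0.3535535, 1.7677675)
updated quaternion q' = (-0.6755, 0.7318, -0.0176, 0.0880)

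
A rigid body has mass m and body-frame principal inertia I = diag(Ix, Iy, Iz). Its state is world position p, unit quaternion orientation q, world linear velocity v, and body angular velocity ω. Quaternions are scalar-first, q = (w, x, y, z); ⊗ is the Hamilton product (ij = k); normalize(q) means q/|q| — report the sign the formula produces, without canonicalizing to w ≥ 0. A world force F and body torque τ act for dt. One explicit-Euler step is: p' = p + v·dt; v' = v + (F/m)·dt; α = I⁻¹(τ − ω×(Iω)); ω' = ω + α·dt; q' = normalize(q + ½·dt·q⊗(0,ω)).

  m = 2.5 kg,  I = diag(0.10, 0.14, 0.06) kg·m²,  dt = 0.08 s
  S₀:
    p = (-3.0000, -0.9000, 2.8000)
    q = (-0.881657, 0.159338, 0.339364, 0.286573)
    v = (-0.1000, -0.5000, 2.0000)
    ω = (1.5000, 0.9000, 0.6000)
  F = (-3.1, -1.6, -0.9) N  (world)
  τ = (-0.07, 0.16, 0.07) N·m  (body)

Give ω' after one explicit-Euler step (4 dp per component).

ω×(Iω) gyroscopic = (-0.0432, 0.0360, 0.0540)
(τ − ω×Iω)/I = (-0.2680, 0.8857, 0.2667)
new body rate ω' = (1.4786, 0.9709, 0.6213)

ω' = (1.4786, 0.9709, 0.6213)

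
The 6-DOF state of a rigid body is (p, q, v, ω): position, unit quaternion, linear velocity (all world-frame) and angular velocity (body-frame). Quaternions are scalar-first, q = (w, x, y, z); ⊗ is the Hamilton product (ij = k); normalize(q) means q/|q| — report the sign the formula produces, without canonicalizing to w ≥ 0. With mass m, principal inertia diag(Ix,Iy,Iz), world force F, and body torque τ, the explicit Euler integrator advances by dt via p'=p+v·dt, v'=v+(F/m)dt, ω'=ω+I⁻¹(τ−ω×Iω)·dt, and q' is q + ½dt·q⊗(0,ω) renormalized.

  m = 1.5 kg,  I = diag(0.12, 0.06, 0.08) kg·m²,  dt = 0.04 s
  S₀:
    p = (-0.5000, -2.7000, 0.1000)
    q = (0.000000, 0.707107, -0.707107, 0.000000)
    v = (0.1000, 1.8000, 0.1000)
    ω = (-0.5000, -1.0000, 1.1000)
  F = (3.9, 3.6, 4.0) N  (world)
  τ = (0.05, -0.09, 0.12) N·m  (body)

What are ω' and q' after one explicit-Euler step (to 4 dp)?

(τ − ω×Iω)/I = (0.6000, -1.1333, 1.8750)
new body rate ω' = (-0.4760, -1.0453, 1.1750)
Hamilton product q⊗(0,ω) = (-0.3535535, -0.7778177, -0.7778177, -1.0606605)
updated quaternion q' = (-0.0071, 0.6912, -0.7223, -0.0212)

ω' = (-0.4760, -1.0453, 1.1750)
q' = (-0.0071, 0.6912, -0.7223, -0.0212)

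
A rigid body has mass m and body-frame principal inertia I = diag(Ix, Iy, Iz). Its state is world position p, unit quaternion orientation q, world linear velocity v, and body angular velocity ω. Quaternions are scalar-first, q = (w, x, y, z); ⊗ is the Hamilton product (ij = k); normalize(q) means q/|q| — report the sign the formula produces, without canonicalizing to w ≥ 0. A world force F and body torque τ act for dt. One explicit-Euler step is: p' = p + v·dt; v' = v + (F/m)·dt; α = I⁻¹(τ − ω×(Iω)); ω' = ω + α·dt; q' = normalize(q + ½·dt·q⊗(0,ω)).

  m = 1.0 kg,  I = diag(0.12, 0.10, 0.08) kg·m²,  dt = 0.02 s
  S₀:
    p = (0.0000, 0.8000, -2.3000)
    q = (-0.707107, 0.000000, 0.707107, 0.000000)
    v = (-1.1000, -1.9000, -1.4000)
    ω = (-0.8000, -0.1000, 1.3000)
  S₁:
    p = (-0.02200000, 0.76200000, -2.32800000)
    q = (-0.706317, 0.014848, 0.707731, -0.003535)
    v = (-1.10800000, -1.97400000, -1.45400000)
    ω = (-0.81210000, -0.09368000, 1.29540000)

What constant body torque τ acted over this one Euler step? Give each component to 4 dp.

τ = (-0.0700, -0.0100, -0.0200)

Δω = ω₁−ω₀ = (-0.01210000, 0.00632000, -0.00460000)
τ = I·(Δω/dt) + ω₀×(Iω₀) = (-0.0700, -0.0100, -0.0200)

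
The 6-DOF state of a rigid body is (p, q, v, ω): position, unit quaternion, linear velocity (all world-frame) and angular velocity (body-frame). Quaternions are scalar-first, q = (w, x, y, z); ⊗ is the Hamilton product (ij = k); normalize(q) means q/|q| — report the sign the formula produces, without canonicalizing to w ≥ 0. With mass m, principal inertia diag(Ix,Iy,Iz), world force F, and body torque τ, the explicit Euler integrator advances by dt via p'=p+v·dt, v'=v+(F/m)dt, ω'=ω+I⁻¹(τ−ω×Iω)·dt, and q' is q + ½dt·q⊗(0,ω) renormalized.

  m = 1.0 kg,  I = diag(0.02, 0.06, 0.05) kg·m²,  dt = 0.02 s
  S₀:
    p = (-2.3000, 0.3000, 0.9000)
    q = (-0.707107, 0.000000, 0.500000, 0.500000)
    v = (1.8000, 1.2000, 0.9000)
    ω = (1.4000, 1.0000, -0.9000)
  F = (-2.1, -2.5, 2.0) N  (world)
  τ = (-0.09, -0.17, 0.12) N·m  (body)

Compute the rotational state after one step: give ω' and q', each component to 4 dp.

precession coupling ω×(Iω) = (0.0090, 0.0378, 0.0560)
α = I⁻¹(τ − ω×Iω) = (-4.9500, -3.4633, 1.2800)
ω + α·dt = (1.3010, 0.9307, -0.8744)
q⊗(0,ω) = (-0.0500000, -1.9399498, -0.0071070, -0.0636037)
q' = normalize(q + ½dt·q⊗(0,ω)) = (-0.7075, -0.0194, 0.4998, 0.4993)

ω' = (1.3010, 0.9307, -0.8744)
q' = (-0.7075, -0.0194, 0.4998, 0.4993)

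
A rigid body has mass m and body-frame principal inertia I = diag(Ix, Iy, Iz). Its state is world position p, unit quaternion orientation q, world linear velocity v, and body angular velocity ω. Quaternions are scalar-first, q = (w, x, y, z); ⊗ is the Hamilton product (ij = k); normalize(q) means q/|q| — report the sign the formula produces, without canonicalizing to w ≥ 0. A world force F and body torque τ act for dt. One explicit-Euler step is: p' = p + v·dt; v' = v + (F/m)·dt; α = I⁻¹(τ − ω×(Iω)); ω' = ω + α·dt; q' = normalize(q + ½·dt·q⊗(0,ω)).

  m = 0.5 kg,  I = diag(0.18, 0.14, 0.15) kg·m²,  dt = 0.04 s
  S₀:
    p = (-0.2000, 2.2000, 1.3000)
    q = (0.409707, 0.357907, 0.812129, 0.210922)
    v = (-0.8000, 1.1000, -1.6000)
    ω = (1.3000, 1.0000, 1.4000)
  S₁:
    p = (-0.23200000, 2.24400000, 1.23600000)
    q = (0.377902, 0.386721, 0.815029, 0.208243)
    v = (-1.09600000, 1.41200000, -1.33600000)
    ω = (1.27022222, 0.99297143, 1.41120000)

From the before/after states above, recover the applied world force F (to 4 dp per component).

v₁ − v₀ = (-0.29600000, 0.31200000, 0.26400000)
m·(v₁−v₀)/dt = (-3.7000, 3.9000, 3.3000)

F = (-3.7000, 3.9000, 3.3000)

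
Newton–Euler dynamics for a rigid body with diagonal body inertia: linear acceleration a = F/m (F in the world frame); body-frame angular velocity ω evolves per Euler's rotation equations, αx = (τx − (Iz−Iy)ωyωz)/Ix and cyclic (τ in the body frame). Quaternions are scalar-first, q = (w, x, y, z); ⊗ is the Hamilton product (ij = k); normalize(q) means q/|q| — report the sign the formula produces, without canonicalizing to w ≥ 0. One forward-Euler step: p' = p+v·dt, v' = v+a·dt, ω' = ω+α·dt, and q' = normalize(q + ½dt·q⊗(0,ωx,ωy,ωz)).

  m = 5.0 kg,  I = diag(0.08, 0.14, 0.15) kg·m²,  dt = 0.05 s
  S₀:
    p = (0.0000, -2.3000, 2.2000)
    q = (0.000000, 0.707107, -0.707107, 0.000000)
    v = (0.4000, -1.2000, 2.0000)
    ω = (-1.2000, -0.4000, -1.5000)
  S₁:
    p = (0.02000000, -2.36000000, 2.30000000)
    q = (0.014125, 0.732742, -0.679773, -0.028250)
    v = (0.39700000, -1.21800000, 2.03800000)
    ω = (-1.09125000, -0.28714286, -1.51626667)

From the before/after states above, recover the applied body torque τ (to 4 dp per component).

τ = (0.1800, 0.1900, -0.0200)

Δω = ω₁−ω₀ = (0.10875000, 0.11285714, -0.01626667)
ω₀×(Iω₀) = (0.0060, -0.1260, 0.0288)
applied torque τ = (0.1800, 0.1900, -0.0200)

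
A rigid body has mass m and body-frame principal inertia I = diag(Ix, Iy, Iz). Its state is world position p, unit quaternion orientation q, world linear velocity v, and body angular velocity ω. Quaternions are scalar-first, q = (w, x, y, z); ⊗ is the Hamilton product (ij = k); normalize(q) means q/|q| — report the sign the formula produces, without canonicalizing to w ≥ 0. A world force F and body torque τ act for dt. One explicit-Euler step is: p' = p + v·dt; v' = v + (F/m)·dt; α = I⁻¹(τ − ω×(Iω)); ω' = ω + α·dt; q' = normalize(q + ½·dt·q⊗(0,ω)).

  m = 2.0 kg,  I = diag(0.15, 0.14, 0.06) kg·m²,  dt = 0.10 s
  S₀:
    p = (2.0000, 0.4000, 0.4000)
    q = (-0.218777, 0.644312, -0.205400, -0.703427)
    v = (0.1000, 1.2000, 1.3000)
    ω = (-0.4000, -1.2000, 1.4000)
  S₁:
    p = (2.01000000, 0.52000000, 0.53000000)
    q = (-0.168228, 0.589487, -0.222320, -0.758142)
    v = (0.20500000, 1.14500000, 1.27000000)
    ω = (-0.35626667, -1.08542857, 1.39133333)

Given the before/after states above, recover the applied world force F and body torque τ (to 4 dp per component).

F = (2.1000, -1.1000, -0.6000)
τ = (0.2000, 0.1100, -0.0100)

rate change Δω = (0.04373333, 0.11457143, -0.00866667)
precession coupling = (0.1344, -0.0504, -0.0048)
applied torque τ = (0.2000, 0.1100, -0.0100)
velocity change Δv = (0.10500000, -0.05500000, -0.03000000)
m·(v₁−v₀)/dt = (2.1000, -1.1000, -0.6000)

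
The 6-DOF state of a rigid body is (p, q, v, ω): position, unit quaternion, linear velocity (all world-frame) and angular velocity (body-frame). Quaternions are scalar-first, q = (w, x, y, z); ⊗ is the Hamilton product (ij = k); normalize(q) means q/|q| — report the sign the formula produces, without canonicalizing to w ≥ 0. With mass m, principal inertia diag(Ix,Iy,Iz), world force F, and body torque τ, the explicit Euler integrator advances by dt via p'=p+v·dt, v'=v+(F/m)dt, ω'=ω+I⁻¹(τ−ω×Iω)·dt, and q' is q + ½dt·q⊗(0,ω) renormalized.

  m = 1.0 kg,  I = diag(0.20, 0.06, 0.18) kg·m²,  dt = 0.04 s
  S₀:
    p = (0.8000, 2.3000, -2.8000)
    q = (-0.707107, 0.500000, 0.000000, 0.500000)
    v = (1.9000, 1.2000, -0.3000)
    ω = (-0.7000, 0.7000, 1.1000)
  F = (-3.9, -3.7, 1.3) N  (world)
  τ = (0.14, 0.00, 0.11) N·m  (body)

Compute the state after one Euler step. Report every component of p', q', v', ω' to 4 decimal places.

a = (-3.9000, -3.7000, 1.3000)
p + v·dt = (0.8760, 2.3480, -2.8120)
v' = v + a·dt = (1.7440, 1.0520, -0.2480)
(τ − ω×Iω)/I = (0.2380, 0.2567, 0.2300)
ω' = ω + α·dt = (-0.6905, 0.7103, 1.1092)
Hamilton product q⊗(0,ω) = (-0.2000000, 0.1449749, -1.3949749, -0.4278177)
q + ½dt·q⊗(0,ω), renormalized = (-0.7108, 0.5027, -0.0279, 0.4912)

p' = (0.8760, 2.3480, -2.8120)
q' = (-0.7108, 0.5027, -0.0279, 0.4912)
v' = (1.7440, 1.0520, -0.2480)
ω' = (-0.6905, 0.7103, 1.1092)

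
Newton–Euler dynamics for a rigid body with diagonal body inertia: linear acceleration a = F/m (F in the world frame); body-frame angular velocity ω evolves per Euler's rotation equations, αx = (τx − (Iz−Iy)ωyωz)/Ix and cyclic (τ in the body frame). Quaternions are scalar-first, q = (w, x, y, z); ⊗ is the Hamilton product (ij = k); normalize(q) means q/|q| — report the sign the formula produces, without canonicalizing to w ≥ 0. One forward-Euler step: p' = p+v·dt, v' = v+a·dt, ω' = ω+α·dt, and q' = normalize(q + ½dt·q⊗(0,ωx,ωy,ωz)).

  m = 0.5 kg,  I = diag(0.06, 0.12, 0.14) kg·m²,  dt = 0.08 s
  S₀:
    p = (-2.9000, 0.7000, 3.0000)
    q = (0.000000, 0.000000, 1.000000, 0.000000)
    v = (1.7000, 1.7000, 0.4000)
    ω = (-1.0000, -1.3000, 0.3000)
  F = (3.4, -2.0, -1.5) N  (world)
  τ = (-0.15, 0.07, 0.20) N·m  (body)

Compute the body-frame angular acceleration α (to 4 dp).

α = (-2.3700, 0.3833, 0.8714)

ω×(Iω) gyroscopic = (-0.0078, 0.0240, 0.0780)
angular accel α = (-2.3700, 0.3833, 0.8714)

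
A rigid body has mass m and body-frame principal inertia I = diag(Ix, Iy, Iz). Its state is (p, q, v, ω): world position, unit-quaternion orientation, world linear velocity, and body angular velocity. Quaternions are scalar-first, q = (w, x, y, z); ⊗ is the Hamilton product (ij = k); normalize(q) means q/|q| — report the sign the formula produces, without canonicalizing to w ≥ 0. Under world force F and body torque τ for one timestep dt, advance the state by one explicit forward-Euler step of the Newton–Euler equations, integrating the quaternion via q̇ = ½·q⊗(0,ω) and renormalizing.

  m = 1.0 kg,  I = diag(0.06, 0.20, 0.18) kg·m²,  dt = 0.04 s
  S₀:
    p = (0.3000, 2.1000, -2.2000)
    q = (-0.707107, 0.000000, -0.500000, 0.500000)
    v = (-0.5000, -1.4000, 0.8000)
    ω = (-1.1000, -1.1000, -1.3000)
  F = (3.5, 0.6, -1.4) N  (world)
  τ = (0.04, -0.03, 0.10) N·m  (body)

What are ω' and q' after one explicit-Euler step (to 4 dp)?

ω×(Iω) gyroscopic = (-0.0286, -0.1716, 0.1694)
angular accel α = (1.1433, 0.7080, -0.3856)
new body rate ω' = (-1.0543, -1.0717, -1.3154)
Hamilton product q⊗(0,ω) = (0.1000000, 1.9778177, 0.2278177, 0.3692391)
q' = normalize(q + ½dt·q⊗(0,ω)) = (-0.7045, 0.0395, -0.4950, 0.5070)

ω' = (-1.0543, -1.0717, -1.3154)
q' = (-0.7045, 0.0395, -0.4950, 0.5070)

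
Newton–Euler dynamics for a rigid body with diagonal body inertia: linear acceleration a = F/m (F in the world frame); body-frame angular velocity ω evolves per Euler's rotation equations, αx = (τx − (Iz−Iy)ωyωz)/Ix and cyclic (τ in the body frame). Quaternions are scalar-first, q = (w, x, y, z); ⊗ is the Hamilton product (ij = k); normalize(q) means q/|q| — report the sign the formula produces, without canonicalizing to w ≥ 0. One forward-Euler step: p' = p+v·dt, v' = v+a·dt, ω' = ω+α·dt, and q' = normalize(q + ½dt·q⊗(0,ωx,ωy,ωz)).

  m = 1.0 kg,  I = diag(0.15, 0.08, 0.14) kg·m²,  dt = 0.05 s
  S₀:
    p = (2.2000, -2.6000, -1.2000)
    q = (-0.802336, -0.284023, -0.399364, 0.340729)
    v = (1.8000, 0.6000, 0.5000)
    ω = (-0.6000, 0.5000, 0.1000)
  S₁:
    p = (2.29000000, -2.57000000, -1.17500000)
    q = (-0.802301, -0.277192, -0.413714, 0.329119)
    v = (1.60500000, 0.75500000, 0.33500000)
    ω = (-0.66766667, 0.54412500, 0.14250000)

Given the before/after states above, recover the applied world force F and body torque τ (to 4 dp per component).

F = (-3.9000, 3.1000, -3.3000)
τ = (-0.2000, 0.0700, 0.1400)

Δv = v₁−v₀ = (-0.19500000, 0.15500000, -0.16500000)
applied force F = (-3.9000, 3.1000, -3.3000)
rate change Δω = (-0.06766667, 0.04412500, 0.04250000)
gyro term ω₀×Iω₀ = (0.0030, -0.0006, 0.0210)
applied torque τ = (-0.2000, 0.0700, 0.1400)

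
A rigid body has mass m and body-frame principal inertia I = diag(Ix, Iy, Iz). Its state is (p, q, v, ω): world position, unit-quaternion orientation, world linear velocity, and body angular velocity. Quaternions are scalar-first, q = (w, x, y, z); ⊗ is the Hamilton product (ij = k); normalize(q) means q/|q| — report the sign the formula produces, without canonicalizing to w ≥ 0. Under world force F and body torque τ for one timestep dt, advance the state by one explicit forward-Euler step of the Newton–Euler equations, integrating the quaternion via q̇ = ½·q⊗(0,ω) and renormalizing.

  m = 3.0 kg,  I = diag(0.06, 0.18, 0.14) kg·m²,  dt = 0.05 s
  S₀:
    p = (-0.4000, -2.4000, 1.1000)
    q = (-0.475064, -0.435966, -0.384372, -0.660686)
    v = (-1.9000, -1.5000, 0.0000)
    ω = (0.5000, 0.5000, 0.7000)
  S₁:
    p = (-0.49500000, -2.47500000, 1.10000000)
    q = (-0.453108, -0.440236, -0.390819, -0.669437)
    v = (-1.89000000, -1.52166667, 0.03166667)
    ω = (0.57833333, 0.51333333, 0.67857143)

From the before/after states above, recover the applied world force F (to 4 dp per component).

v₁ − v₀ = (0.01000000, -0.02166667, 0.03166667)
F = m·Δv/dt = (0.6000, -1.3000, 1.9000)

F = (0.6000, -1.3000, 1.9000)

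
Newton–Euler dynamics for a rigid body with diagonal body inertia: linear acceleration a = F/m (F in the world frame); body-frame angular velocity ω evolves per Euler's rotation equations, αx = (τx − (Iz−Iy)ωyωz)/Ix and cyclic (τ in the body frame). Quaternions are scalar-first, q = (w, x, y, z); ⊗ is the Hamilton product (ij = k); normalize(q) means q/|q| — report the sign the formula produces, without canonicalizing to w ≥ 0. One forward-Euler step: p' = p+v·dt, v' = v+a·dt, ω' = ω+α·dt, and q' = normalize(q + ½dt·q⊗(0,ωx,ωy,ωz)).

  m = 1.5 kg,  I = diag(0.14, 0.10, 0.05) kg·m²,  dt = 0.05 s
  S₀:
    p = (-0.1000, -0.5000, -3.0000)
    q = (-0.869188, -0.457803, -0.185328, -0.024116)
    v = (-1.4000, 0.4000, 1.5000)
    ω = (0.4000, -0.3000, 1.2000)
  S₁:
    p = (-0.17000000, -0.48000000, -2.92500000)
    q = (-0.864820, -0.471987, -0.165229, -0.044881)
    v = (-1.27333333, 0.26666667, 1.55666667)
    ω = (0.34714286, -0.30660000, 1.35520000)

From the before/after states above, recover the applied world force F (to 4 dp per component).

velocity change Δv = (0.12666667, -0.13333333, 0.05666667)
F = m·Δv/dt = (3.8000, -4.0000, 1.7000)

F = (3.8000, -4.0000, 1.7000)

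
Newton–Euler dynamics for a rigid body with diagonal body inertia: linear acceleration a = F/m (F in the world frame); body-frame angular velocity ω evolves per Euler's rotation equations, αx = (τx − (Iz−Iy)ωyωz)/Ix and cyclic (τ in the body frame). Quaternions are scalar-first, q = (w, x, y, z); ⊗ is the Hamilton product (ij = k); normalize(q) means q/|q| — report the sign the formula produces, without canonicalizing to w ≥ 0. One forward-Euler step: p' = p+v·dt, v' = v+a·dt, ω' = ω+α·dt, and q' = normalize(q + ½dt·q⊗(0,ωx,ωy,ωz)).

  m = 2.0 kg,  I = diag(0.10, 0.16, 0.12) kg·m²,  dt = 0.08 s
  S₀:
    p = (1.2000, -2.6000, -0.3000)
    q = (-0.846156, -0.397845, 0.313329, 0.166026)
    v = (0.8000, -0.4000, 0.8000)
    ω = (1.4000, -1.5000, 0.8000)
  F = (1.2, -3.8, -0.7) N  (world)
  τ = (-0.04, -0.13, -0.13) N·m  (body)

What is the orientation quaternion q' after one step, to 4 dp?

2q̇ = q⊗(0,ω) = (0.8941557, -0.6849162, 1.8199464, -0.5188179)
q + ½dt·q⊗(0,ω), renormalized = (-0.8073, -0.4236, 0.3846, 0.1447)

q' = (-0.8073, -0.4236, 0.3846, 0.1447)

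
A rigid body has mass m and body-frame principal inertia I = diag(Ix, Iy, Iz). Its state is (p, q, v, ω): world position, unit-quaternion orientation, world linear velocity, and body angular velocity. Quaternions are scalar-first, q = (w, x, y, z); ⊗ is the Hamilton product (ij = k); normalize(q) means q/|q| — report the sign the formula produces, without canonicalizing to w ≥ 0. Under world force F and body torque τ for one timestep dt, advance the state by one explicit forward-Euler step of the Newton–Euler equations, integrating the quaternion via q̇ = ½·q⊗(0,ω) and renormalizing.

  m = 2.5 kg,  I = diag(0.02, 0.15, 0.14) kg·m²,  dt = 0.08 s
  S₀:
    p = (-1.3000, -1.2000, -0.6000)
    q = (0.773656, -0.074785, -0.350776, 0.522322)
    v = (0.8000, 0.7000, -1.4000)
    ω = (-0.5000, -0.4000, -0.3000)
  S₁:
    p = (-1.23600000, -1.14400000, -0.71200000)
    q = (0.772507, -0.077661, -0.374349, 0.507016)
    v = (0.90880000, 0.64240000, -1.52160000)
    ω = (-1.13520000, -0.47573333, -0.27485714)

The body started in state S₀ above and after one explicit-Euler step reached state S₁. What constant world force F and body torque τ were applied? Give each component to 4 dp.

velocity change Δv = (0.10880000, -0.05760000, -0.12160000)
m·(v₁−v₀)/dt = (3.4000, -1.8000, -3.8000)
Δω = ω₁−ω₀ = (-0.63520000, -0.07573333, 0.02514286)
gyro term ω₀×Iω₀ = (-0.0012, -0.0180, 0.0260)
applied torque τ = (-0.1600, -0.1600, 0.0700)

F = (3.4000, -1.8000, -3.8000)
τ = (-0.1600, -0.1600, 0.0700)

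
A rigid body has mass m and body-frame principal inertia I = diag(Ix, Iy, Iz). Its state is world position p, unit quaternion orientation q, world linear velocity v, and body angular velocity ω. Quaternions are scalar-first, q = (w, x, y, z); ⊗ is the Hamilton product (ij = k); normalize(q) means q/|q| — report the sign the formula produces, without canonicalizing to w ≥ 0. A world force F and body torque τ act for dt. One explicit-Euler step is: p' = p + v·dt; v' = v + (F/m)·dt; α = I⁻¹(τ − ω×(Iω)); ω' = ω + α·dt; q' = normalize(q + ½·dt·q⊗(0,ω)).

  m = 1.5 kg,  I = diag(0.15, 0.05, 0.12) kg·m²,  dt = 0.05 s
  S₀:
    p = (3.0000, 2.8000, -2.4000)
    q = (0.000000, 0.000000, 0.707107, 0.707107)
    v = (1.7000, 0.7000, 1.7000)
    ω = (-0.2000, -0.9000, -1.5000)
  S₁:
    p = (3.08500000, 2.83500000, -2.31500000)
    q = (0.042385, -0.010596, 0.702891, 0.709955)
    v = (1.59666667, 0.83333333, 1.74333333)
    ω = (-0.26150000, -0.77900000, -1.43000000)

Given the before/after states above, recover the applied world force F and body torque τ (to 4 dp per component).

rate change Δω = (-0.06150000, 0.12100000, 0.07000000)
I·α + gyro = (-0.0900, 0.1300, 0.1500)
v₁ − v₀ = (-0.10333333, 0.13333333, 0.04333333)
m·(v₁−v₀)/dt = (-3.1000, 4.0000, 1.3000)

F = (-3.1000, 4.0000, 1.3000)
τ = (-0.0900, 0.1300, 0.1500)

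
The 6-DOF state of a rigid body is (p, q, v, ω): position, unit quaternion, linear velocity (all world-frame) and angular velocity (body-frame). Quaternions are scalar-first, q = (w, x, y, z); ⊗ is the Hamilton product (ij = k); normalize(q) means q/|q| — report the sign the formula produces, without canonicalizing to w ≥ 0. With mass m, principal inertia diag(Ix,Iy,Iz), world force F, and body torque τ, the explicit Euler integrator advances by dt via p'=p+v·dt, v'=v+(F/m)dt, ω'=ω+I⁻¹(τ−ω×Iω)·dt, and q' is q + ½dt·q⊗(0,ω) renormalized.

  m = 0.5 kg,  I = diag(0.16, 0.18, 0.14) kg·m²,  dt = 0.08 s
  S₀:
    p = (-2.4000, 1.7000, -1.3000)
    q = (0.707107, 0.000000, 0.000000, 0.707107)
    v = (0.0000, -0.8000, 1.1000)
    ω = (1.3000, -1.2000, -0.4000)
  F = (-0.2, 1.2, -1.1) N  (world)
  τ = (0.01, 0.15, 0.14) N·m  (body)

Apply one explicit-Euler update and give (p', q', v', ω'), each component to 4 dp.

linear accel F/m = (-0.4000, 2.4000, -2.2000)
new position p' = (-2.4000, 1.6360, -1.2120)
v + (F/m)dt = (-0.0320, -0.6080, 0.9240)
ω×(Iω) gyroscopic = (-0.0192, -0.0104, -0.0312)
angular accel α = (0.1825, 0.8911, 1.2229)
ω' = ω + α·dt = (1.3146, -1.1287, -0.3022)
Hamilton product q⊗(0,ω) = (0.2828428, 1.7677675, 0.0707107, -0.2828428)
q' = normalize(q + ½dt·q⊗(0,ω)) = (0.7165, 0.0705, 0.0028, 0.6940)

p' = (-2.4000, 1.6360, -1.2120)
q' = (0.7165, 0.0705, 0.0028, 0.6940)
v' = (-0.0320, -0.6080, 0.9240)
ω' = (1.3146, -1.1287, -0.3022)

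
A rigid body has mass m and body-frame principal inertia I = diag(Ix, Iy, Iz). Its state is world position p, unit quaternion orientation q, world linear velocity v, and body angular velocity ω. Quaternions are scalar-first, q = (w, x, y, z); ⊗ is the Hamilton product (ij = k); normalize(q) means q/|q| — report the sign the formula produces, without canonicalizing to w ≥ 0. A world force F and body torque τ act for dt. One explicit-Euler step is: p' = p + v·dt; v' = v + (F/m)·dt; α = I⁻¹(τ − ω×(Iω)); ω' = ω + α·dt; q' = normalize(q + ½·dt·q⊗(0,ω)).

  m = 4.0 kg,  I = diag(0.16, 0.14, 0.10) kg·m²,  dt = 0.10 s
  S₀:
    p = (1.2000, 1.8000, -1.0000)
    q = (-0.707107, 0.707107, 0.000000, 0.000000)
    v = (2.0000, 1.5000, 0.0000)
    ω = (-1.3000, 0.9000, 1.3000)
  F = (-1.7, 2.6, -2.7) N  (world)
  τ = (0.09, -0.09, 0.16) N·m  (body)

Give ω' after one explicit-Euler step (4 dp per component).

gyro term ω×Iω = (-0.0468, -0.1014, 0.0234)
α = I⁻¹(τ − ω×Iω) = (0.8550, 0.0814, 1.3660)
ω' = ω + α·dt = (-1.2145, 0.9081, 1.4366)

ω' = (-1.2145, 0.9081, 1.4366)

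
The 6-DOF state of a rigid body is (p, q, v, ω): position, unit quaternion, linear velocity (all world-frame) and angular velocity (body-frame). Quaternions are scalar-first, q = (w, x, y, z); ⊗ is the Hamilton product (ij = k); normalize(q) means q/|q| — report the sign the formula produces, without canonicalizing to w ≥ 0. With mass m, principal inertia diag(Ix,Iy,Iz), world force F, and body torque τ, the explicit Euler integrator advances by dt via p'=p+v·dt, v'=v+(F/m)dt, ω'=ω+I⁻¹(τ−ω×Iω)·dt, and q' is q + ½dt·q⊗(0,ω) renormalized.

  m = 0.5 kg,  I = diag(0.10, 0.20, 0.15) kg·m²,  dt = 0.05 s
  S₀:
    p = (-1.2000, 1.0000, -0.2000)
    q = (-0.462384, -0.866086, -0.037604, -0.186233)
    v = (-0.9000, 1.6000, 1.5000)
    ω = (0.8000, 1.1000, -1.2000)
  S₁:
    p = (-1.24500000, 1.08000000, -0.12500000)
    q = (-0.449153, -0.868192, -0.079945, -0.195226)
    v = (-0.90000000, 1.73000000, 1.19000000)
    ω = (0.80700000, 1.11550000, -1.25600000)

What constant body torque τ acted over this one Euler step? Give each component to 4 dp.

τ = (0.0800, 0.1100, -0.0800)

ω₁ − ω₀ = (0.00700000, 0.01550000, -0.05600000)
gyro term ω₀×Iω₀ = (0.0660, 0.0480, 0.0880)
applied torque τ = (0.0800, 0.1100, -0.0800)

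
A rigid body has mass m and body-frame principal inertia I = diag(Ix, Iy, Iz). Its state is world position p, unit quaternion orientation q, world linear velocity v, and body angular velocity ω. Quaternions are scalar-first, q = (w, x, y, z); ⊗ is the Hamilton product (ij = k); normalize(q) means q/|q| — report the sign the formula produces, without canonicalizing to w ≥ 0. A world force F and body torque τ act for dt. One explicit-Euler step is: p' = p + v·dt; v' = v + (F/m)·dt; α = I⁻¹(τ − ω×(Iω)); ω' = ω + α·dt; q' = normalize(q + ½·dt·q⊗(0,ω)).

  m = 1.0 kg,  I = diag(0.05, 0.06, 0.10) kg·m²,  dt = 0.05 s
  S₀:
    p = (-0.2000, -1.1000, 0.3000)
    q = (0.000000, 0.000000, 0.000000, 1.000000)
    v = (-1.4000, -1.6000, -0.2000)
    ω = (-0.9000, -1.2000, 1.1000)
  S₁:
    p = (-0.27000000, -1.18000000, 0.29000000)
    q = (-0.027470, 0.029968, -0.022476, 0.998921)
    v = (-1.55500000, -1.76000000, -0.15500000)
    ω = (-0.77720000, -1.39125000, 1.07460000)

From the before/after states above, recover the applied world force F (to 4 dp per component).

F = (-3.1000, -3.2000, 0.9000)

Δv = v₁−v₀ = (-0.15500000, -0.16000000, 0.04500000)
m·(v₁−v₀)/dt = (-3.1000, -3.2000, 0.9000)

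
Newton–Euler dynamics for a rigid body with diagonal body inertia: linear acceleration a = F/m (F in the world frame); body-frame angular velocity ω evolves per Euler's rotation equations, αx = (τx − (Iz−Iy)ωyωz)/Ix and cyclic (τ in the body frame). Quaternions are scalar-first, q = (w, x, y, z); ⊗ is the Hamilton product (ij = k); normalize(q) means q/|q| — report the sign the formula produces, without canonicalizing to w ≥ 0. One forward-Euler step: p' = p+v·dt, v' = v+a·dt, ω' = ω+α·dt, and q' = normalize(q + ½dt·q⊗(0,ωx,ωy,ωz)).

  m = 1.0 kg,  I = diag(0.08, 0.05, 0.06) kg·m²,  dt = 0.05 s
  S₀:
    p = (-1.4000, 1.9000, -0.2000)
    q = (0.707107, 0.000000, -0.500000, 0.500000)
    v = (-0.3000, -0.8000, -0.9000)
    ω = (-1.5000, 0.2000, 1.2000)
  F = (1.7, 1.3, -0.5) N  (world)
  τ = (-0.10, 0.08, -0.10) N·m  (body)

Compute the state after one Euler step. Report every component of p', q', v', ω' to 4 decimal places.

p' = p + v·dt = (-1.4150, 1.8600, -0.2450)
v + (F/m)dt = (-0.2150, -0.7350, -0.9250)
precession coupling ω×(Iω) = (0.0024, -0.0360, 0.0090)
angular accel α = (-1.2800, 2.3200, -1.8167)
ω + α·dt = (-1.5640, 0.3160, 1.1092)
Hamilton product q⊗(0,ω) = (-0.5000000, -1.7606605, -0.6085786, 0.0985284)
q' = normalize(q + ½dt·q⊗(0,ω)) = (0.6938, -0.0440, -0.5146, 0.5019)

p' = (-1.4150, 1.8600, -0.2450)
q' = (0.6938, -0.0440, -0.5146, 0.5019)
v' = (-0.2150, -0.7350, -0.9250)
ω' = (-1.5640, 0.3160, 1.1092)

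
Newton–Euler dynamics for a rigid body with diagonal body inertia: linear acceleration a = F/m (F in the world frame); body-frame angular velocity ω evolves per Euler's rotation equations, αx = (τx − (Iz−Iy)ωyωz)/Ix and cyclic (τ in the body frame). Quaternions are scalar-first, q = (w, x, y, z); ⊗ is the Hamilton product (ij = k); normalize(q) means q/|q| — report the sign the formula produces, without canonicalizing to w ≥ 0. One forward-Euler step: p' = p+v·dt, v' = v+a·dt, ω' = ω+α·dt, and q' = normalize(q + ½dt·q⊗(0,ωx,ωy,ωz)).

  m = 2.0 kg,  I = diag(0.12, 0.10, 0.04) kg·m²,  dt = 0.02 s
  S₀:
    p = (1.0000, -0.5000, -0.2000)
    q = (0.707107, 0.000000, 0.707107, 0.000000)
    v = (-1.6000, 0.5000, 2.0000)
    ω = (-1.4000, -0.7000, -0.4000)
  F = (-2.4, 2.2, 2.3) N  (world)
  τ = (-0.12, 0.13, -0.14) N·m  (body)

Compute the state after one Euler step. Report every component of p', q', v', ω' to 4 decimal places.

p' = (0.9680, -0.4900, -0.1600)
q' = (0.7120, -0.0127, 0.7021, 0.0071)
v' = (-1.6240, 0.5220, 2.0230)
ω' = (-1.4172, -0.6830, -0.4602)

p + v·dt = (0.9680, -0.4900, -0.1600)
v' = v + a·dt = (-1.6240, 0.5220, 2.0230)
precession coupling ω×(Iω) = (-0.0168, 0.0448, -0.0196)
angular accel α = (-0.8600, 0.8520, -3.0100)
ω' = ω + α·dt = (-1.4172, -0.6830, -0.4602)
q⊗(0,ω) = (0.4949749, -1.2727926, -0.4949749, 0.7071070)
q' = normalize(q + ½dt·q⊗(0,ω)) = (0.7120, -0.0127, 0.7021, 0.0071)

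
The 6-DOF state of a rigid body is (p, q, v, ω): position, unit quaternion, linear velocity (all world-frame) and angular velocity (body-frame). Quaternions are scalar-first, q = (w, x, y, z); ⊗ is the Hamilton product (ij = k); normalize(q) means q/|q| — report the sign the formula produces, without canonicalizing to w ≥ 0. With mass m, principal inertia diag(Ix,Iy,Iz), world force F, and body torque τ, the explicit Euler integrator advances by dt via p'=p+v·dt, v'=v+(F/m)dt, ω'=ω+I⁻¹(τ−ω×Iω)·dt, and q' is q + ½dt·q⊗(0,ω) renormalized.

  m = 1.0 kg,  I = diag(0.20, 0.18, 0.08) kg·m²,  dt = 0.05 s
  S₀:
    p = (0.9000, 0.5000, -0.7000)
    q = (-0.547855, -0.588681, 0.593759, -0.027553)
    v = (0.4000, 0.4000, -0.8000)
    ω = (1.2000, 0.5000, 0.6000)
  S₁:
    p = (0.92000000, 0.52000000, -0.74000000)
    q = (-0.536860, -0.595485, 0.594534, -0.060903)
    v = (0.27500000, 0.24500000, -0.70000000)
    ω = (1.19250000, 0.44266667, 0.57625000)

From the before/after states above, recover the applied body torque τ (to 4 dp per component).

Δω = ω₁−ω₀ = (-0.00750000, -0.05733333, -0.02375000)
I·α + gyro = (-0.0600, -0.1200, -0.0500)

τ = (-0.0600, -0.1200, -0.0500)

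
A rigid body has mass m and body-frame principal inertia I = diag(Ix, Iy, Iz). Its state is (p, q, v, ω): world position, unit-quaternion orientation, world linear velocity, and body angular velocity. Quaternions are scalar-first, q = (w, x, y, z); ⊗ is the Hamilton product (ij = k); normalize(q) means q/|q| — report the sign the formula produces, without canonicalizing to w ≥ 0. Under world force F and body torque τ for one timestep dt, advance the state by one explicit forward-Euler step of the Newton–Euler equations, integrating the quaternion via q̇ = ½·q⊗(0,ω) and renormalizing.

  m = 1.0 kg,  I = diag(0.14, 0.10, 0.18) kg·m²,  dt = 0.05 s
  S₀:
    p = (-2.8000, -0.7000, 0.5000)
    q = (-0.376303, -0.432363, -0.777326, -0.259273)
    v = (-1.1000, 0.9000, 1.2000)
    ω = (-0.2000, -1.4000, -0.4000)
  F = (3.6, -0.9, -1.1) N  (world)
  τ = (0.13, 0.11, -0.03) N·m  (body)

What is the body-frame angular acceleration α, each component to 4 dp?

α = (0.6086, 1.1320, -0.1044)

ω×(Iω) gyroscopic = (0.0448, -0.0032, -0.0112)
α = I⁻¹(τ − ω×Iω) = (0.6086, 1.1320, -0.1044)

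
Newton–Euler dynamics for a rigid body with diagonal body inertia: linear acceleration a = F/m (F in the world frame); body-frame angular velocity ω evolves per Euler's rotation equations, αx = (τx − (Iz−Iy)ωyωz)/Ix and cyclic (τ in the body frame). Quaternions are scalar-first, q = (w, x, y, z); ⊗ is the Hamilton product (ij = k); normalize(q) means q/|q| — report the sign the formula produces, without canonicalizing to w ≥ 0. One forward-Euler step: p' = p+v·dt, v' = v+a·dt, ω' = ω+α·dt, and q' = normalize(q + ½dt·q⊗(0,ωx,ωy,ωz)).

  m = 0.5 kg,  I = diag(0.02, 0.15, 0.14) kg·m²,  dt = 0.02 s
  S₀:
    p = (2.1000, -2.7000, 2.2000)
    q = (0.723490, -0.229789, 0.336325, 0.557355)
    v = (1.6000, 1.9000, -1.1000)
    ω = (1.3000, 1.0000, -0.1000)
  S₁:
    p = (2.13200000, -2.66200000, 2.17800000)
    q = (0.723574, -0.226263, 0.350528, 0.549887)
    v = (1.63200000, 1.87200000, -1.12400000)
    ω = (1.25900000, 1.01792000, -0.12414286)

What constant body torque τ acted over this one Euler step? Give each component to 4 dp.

ω₁ − ω₀ = (-0.04100000, 0.01792000, -0.02414286)
I·α + gyro = (-0.0400, 0.1500, 0.0000)

τ = (-0.0400, 0.1500, 0.0000)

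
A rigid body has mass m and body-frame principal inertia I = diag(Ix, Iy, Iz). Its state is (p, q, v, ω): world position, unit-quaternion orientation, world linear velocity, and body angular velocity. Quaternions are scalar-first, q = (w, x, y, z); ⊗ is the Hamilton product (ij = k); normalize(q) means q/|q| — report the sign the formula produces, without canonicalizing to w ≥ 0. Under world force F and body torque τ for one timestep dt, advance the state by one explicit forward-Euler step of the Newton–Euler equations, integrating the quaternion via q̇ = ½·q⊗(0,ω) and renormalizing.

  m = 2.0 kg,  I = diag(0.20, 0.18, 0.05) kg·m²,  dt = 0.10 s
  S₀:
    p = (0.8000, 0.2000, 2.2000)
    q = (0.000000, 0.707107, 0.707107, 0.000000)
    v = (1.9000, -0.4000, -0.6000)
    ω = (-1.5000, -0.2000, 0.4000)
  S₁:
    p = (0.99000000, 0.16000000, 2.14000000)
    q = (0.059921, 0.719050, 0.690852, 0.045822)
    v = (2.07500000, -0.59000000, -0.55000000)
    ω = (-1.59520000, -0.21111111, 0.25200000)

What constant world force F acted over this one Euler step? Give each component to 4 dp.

velocity change Δv = (0.17500000, -0.19000000, 0.05000000)
applied force F = (3.5000, -3.8000, 1.0000)

F = (3.5000, -3.8000, 1.0000)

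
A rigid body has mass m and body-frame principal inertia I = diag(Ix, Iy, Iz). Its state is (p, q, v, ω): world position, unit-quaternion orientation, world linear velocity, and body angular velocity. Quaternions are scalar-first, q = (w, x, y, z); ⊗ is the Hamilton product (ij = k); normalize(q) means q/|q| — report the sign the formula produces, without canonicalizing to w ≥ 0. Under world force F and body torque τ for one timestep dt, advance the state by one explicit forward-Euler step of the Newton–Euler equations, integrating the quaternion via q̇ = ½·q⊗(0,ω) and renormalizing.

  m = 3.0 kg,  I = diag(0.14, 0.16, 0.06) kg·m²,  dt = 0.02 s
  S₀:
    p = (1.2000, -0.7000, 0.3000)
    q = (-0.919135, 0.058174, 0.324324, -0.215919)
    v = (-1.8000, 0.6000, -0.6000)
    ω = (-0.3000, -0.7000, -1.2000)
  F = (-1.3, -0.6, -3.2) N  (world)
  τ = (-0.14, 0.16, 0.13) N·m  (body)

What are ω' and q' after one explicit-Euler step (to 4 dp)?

ω' = (-0.3080, -0.6836, -1.1581)
q' = (-0.9192, 0.0555, 0.3321, -0.2043)

angular accel α = (-0.4000, 0.8200, 2.0967)
ω + α·dt = (-0.3080, -0.6836, -1.1581)
Hamilton product q⊗(0,ω) = (-0.0146238, -0.2645916, 0.7779790, 1.1595374)
q' = normalize(q + ½dt·q⊗(0,ω)) = (-0.9192, 0.0555, 0.3321, -0.2043)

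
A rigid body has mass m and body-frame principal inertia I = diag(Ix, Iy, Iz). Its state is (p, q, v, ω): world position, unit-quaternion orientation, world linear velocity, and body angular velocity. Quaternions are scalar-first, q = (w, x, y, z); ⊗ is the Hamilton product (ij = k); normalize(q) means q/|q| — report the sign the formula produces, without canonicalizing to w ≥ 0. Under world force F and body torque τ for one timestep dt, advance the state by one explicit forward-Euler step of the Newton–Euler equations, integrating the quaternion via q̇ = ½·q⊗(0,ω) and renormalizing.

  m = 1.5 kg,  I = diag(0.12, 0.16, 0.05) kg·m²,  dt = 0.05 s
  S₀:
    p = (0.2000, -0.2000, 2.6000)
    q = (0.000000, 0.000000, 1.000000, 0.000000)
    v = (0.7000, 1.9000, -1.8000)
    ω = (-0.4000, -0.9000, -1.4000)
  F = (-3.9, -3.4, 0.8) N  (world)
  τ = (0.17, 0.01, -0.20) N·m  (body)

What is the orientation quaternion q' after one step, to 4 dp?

2q̇ = q⊗(0,ω) = (0.9000000, -1.4000000, 0.0000000, 0.4000000)
q' = normalize(q + ½dt·q⊗(0,ω)) = (0.0225, -0.0350, 0.9991, 0.0100)

q' = (0.0225, -0.0350, 0.9991, 0.0100)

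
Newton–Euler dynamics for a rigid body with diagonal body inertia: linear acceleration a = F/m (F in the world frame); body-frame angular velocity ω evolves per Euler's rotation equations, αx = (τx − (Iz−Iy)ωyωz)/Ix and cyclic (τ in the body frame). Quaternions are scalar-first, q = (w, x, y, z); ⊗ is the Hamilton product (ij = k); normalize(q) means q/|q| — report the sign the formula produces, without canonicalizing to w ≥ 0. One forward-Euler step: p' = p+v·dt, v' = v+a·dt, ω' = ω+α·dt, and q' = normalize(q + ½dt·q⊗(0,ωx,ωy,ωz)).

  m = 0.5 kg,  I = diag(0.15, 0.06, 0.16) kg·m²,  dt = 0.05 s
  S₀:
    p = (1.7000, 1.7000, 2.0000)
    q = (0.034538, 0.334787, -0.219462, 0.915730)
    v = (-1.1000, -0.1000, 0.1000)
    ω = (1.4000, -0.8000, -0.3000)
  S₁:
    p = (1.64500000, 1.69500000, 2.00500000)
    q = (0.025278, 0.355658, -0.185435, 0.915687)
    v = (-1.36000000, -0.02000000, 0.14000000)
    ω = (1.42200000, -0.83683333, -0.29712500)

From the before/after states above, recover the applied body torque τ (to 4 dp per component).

τ = (0.0900, -0.0400, 0.1100)

rate change Δω = (0.02200000, -0.03683333, 0.00287500)
precession coupling = (0.0240, 0.0042, 0.1008)
τ = I·(Δω/dt) + ω₀×(Iω₀) = (0.0900, -0.0400, 0.1100)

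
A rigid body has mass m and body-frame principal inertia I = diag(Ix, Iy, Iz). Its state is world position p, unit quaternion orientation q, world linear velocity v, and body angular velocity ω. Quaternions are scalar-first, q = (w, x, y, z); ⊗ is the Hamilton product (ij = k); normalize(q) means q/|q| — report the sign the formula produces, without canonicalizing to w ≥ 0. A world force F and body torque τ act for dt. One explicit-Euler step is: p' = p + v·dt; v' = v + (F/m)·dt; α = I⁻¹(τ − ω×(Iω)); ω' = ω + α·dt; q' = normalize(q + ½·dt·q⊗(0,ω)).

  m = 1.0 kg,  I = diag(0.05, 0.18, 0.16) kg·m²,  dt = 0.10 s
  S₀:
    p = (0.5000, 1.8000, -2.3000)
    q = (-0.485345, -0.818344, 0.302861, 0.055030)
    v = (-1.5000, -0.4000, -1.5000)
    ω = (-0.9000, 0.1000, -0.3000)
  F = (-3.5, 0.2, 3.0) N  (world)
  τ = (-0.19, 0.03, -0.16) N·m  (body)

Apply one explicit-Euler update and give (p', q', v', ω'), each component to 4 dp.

p' = (0.3500, 1.7600, -2.4500)
q' = (-0.5223, -0.8004, 0.2854, 0.0718)
v' = (-1.8500, -0.3800, -1.2000)
ω' = (-1.2812, 0.1332, -0.3927)

(τ − ω×Iω)/I = (-3.8120, 0.3317, -0.9269)
ω' = ω + α·dt = (-1.2812, 0.1332, -0.3927)
2q̇ = q⊗(0,ω) = (-0.7502867, 0.3404492, -0.3435647, 0.3363440)
q + ½dt·q⊗(0,ω), renormalized = (-0.5223, -0.8004, 0.2854, 0.0718)
linear accel F/m = (-3.5000, 0.2000, 3.0000)
p + v·dt = (0.3500, 1.7600, -2.4500)
v + (F/m)dt = (-1.8500, -0.3800, -1.2000)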